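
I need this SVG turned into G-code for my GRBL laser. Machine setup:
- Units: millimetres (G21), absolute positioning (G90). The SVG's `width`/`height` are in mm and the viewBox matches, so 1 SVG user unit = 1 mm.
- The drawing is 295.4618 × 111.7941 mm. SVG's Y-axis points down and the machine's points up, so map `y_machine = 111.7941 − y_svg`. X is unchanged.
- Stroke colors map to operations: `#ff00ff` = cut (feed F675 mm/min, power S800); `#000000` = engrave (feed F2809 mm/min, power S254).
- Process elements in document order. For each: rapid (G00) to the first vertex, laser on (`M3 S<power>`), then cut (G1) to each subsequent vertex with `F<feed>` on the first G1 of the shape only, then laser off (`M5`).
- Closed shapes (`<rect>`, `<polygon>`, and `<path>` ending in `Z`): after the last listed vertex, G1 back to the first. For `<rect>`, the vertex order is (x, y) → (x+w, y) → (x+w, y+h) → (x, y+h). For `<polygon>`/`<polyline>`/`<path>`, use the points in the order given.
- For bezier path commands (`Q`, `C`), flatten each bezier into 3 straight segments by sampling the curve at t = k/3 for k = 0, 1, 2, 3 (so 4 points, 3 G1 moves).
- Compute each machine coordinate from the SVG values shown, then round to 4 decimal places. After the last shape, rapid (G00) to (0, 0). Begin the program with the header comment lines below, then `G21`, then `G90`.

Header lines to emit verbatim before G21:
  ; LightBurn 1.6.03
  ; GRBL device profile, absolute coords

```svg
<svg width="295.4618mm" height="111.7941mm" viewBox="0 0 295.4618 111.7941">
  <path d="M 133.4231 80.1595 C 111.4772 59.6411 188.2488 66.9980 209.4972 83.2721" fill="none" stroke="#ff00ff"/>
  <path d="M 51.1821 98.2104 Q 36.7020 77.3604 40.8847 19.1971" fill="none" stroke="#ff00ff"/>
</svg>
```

; LightBurn 1.6.03
; GRBL device profile, absolute coords
G21
G90
G00 X133.4231 Y31.6346
M3 S800
G1 X138.6704 Y43.5634 F675
G1 X175.4537 Y41.1215
G1 X209.4972 Y28.5220
M5
G00 X51.1821 Y13.5837
M3 S800
G1 X43.6023 Y31.6296 F675
G1 X40.1699 Y57.9674
G1 X40.8847 Y92.5970
M5
G00 X0.0000 Y0.0000

1 u = 1 mm; y_m = 111.7941 − y.

[1] `<path>` cubic bezier, #ff00ff→cut S800 F675: (133.4231,31.6346) → (138.6704,43.5634) → (175.4537,41.1215) → (209.4972,28.5220)

[2] `<path>` quadratic bezier, #ff00ff→cut S800 F675: (51.1821,13.5837) → (43.6023,31.6296) → (40.1699,57.9674) → (40.8847,92.5970)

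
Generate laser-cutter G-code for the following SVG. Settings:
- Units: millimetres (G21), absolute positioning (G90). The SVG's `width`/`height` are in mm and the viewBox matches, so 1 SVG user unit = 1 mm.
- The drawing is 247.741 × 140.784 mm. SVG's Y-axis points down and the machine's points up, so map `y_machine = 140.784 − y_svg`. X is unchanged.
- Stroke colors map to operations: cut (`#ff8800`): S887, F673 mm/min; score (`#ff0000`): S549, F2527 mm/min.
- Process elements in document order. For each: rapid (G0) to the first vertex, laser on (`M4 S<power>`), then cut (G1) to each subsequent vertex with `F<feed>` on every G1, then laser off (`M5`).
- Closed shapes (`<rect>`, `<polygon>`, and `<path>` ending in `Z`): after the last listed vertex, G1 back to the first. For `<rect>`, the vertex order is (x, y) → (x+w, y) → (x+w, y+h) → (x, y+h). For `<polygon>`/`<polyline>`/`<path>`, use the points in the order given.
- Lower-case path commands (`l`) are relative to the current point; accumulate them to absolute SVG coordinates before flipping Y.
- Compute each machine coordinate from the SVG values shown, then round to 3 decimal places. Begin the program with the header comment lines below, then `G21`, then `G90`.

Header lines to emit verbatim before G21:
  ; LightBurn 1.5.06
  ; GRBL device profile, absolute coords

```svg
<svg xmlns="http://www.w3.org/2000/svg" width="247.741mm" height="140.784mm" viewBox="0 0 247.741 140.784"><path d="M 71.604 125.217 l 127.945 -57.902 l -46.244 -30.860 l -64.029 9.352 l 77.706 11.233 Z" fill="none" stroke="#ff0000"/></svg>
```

; LightBurn 1.5.06
; GRBL device profile, absolute coords
G21
G90
G0 X71.604 Y15.567
M4 S549
G1 X199.549 Y73.469 F2527
G1 X153.305 Y104.329 F2527
G1 X89.276 Y94.977 F2527
G1 X166.982 Y83.744 F2527
G1 X71.604 Y15.567 F2527
M5

viewBox `0 0 247.741 140.784` with mm width/height → 1 unit = 1 mm. Flip: y_m = 140.784 − y_svg.

**Shape 1** — `<path>` closed polygon, stroke `#ff0000` → score (S549, F2527). Machine vertices: (71.604,15.567) → (199.549,73.469) → (153.305,104.329) → (89.276,94.977) → (166.982,83.744) → (71.604,15.567). Closed: final G1 returns to the first vertex.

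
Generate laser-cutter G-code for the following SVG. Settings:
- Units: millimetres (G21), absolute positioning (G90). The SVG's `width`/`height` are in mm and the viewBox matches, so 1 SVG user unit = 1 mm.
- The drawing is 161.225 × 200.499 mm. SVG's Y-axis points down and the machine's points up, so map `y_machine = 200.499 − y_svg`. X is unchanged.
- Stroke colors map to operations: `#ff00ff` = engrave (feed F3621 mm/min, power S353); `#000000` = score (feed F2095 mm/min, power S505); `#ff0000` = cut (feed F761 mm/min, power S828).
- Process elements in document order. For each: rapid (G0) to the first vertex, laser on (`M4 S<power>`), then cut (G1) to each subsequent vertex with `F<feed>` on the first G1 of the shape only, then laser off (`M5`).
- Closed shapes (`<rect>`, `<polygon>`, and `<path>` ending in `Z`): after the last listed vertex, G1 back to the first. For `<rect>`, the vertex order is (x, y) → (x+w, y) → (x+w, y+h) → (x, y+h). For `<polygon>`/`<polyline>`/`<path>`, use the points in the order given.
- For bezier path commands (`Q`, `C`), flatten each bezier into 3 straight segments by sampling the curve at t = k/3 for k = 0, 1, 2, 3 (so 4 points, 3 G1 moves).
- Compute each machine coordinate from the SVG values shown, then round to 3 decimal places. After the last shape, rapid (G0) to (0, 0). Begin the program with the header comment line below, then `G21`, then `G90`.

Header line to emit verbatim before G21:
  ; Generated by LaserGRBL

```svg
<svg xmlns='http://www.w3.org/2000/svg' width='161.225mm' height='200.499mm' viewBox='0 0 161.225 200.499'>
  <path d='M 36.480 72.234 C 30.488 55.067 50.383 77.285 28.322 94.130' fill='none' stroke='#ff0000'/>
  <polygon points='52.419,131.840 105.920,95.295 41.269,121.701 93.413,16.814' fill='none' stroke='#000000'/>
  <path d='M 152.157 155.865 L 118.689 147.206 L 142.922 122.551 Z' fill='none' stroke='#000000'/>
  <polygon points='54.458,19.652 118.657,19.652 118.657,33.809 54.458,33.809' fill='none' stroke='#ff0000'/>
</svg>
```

1 u = 1 mm; y_m = 200.499 − y.

[1] `<path>` cubic bezier, #ff0000→cut S828 F761: (36.480,128.265) → (36.604,133.961) → (38.910,123.347) → (28.322,106.369)

[2] `<polygon>` closed polygon, #000000→score S505 F2095: (52.419,68.659) → (105.920,105.204) → (41.269,78.798) → (93.413,183.685) → (52.419,68.659) (closed)

[3] `<path>` regular polygon, #000000→score S505 F2095: (152.157,44.634) → (118.689,53.293) → (142.922,77.948) → (152.157,44.634) (closed)

[4] `<polygon>` rectangle, #ff0000→cut S828 F761: (54.458,180.847) → (118.657,180.847) → (118.657,166.690) → (54.458,166.690) → (54.458,180.847) (closed)

; Generated by LaserGRBL
G21
G90
G0 X36.480 Y128.265
M4 S828
G1 X36.604 Y133.961 F761
G1 X38.910 Y123.347
G1 X28.322 Y106.369
M5
G0 X52.419 Y68.659
M4 S505
G1 X105.920 Y105.204 F2095
G1 X41.269 Y78.798
G1 X93.413 Y183.685
G1 X52.419 Y68.659
M5
G0 X152.157 Y44.634
M4 S505
G1 X118.689 Y53.293 F2095
G1 X142.922 Y77.948
G1 X152.157 Y44.634
M5
G0 X54.458 Y180.847
M4 S828
G1 X118.657 Y180.847 F761
G1 X118.657 Y166.690
G1 X54.458 Y166.690
G1 X54.458 Y180.847
M5
G0 X0.000 Y0.000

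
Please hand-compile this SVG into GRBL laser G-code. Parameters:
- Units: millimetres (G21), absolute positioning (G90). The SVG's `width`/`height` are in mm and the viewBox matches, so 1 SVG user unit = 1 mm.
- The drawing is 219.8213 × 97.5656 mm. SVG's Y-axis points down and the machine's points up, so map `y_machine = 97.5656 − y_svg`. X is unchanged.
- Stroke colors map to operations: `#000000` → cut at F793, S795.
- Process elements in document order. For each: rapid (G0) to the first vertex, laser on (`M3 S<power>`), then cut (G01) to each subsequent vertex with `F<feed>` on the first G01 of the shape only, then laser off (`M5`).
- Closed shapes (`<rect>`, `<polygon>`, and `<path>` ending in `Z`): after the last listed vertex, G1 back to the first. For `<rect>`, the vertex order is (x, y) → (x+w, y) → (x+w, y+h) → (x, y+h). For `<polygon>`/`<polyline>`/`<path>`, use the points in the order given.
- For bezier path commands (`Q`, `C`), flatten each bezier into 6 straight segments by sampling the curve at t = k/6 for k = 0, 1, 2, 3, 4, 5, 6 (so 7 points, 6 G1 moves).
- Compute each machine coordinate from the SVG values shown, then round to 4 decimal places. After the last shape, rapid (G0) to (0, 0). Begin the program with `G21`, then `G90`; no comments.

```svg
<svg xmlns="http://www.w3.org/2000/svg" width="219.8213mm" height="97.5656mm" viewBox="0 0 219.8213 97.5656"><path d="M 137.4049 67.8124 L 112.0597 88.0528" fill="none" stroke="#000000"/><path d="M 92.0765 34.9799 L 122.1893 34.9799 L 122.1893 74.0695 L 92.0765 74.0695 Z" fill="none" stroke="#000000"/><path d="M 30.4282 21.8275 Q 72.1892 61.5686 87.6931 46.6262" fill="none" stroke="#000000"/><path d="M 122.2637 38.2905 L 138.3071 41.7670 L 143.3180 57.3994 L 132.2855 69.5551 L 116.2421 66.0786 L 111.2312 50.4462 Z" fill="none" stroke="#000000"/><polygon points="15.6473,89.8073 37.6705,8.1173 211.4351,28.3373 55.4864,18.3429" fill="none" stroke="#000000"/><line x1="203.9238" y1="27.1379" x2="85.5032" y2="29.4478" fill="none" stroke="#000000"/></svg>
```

G21
G90
G0 X137.4049 Y29.7532
M3 S795
G01 X112.0597 Y9.5128 F793
M5
G0 X92.0765 Y62.5857
M3 S795
G01 X122.1893 Y62.5857 F793
G01 X122.1893 Y23.4961
G01 X92.0765 Y23.4961
G01 X92.0765 Y62.5857
M5
G0 X30.4282 Y75.7381
M3 S795
G01 X43.6192 Y64.0101 F793
G01 X55.3514 Y55.3200
G01 X65.6249 Y49.6679
G01 X74.4397 Y47.0537
G01 X81.7958 Y47.4776
G01 X87.6931 Y50.9394
M5
G0 X122.2637 Y59.2751
M3 S795
G01 X138.3071 Y55.7986 F793
G01 X143.3180 Y40.1662
G01 X132.2855 Y28.0105
G01 X116.2421 Y31.4870
G01 X111.2312 Y47.1194
G01 X122.2637 Y59.2751
M5
G0 X15.6473 Y7.7583
M3 S795
G01 X37.6705 Y89.4483 F793
G01 X211.4351 Y69.2283
G01 X55.4864 Y79.2227
G01 X15.6473 Y7.7583
M5
G0 X203.9238 Y70.4277
M3 S795
G01 X85.5032 Y68.1178 F793
M5
G0 X0.0000 Y0.0000

Since the viewBox matches the mm dimensions, user units are millimetres directly. The only transform is the Y-flip y_m = 97.5656 − y_svg.

Shape 1 is a line segment drawn with `<path>`. Its stroke #000000 means cut at S795, F793. After flipping Y the toolpath is (137.4049,29.7532) → (112.0597,9.5128).

Shape 2 is a rectangle drawn with `<path>`. Its stroke #000000 means cut at S795, F793. After flipping Y the toolpath is (92.0765,62.5857) → (122.1893,62.5857) → (122.1893,23.4961) → (92.0765,23.4961) → (92.0765,62.5857), returning to the start.

Shape 3 is a quadratic bezier drawn with `<path>`. Its stroke #000000 means cut at S795, F793. After flipping Y the toolpath is (30.4282,75.7381) → (43.6192,64.0101) → (55.3514,55.3200) → (65.6249,49.6679) → (74.4397,47.0537) → (81.7958,47.4776) → (87.6931,50.9394).

Shape 4 is a regular polygon drawn with `<path>`. Its stroke #000000 means cut at S795, F793. After flipping Y the toolpath is (122.2637,59.2751) → (138.3071,55.7986) → (143.3180,40.1662) → (132.2855,28.0105) → (116.2421,31.4870) → (111.2312,47.1194) → (122.2637,59.2751), returning to the start.

Shape 5 is a closed polygon drawn with `<polygon>`. Its stroke #000000 means cut at S795, F793. After flipping Y the toolpath is (15.6473,7.7583) → (37.6705,89.4483) → (211.4351,69.2283) → (55.4864,79.2227) → (15.6473,7.7583), returning to the start.

Shape 6 is a line segment drawn with `<line>`. Its stroke #000000 means cut at S795, F793. After flipping Y the toolpath is (203.9238,70.4277) → (85.5032,68.1178).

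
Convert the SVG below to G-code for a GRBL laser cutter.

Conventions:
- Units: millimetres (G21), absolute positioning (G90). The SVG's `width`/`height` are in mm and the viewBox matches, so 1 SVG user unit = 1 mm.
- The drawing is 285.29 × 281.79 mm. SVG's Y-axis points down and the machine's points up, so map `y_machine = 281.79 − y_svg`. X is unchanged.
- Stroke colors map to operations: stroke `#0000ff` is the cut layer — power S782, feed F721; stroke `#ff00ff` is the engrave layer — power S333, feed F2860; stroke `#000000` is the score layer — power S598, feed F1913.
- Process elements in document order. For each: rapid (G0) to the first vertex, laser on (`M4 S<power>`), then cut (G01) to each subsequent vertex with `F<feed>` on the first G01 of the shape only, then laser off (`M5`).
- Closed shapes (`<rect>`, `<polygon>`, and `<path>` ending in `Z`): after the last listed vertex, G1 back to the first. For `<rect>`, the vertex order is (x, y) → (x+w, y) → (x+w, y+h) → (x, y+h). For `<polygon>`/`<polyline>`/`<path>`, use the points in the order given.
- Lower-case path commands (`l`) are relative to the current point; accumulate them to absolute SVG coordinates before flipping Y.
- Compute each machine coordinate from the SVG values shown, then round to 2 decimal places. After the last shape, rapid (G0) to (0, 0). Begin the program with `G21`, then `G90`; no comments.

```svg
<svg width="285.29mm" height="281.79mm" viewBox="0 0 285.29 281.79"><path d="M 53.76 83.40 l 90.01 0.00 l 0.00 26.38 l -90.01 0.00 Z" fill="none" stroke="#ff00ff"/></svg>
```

viewBox `0 0 285.29 281.79` with mm width/height → 1 unit = 1 mm. Flip: y_m = 281.79 − y_svg.

**Shape 1** — `<path>` rectangle, stroke `#ff00ff` → engrave (S333, F2860). Machine vertices: (53.76,198.39) → (143.77,198.39) → (143.77,172.01) → (53.76,172.01) → (53.76,198.39). Closed: final G1 returns to the first vertex.

G21
G90
G0 X53.76 Y198.39
M4 S333
G01 X143.77 Y198.39 F2860
G01 X143.77 Y172.01
G01 X53.76 Y172.01
G01 X53.76 Y198.39
M5
G0 X0.00 Y0.00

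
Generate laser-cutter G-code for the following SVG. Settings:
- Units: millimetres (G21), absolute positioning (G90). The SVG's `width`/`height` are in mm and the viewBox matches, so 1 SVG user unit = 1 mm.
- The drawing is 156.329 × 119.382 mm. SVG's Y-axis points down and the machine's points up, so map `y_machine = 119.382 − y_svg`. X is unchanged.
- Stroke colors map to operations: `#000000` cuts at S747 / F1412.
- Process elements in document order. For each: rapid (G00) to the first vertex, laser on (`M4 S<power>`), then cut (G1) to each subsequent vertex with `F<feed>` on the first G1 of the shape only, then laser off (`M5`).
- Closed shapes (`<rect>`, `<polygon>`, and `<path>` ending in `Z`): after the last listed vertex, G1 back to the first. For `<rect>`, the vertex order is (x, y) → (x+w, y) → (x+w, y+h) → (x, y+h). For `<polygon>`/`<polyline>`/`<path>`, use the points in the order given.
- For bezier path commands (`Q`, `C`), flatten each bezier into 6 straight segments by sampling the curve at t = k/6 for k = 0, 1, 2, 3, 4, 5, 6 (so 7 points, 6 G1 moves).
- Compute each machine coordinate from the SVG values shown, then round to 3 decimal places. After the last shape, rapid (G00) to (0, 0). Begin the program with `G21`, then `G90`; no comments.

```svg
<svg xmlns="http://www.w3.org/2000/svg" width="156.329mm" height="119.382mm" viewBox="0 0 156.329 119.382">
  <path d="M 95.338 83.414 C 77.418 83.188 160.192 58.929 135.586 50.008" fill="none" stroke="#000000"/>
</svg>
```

G21
G90
G00 X95.338 Y35.968
M4 S747
G1 X93.806 Y37.901 F1412
G1 X103.276 Y42.747
G1 X117.969 Y49.410
G1 X132.105 Y56.799
G1 X139.904 Y63.818
G1 X135.586 Y69.374
M5
G00 X0.000 Y0.000

Since the viewBox matches the mm dimensions, user units are millimetres directly. The only transform is the Y-flip y_m = 119.382 − y_svg.

Shape 1 is a cubic bezier drawn with `<path>`. Its stroke #000000 means cut at S747, F1412. After flipping Y the toolpath is (95.338,35.968) → (93.806,37.901) → (103.276,42.747) → (117.969,49.410) → (132.105,56.799) → (139.904,63.818) → (135.586,69.374).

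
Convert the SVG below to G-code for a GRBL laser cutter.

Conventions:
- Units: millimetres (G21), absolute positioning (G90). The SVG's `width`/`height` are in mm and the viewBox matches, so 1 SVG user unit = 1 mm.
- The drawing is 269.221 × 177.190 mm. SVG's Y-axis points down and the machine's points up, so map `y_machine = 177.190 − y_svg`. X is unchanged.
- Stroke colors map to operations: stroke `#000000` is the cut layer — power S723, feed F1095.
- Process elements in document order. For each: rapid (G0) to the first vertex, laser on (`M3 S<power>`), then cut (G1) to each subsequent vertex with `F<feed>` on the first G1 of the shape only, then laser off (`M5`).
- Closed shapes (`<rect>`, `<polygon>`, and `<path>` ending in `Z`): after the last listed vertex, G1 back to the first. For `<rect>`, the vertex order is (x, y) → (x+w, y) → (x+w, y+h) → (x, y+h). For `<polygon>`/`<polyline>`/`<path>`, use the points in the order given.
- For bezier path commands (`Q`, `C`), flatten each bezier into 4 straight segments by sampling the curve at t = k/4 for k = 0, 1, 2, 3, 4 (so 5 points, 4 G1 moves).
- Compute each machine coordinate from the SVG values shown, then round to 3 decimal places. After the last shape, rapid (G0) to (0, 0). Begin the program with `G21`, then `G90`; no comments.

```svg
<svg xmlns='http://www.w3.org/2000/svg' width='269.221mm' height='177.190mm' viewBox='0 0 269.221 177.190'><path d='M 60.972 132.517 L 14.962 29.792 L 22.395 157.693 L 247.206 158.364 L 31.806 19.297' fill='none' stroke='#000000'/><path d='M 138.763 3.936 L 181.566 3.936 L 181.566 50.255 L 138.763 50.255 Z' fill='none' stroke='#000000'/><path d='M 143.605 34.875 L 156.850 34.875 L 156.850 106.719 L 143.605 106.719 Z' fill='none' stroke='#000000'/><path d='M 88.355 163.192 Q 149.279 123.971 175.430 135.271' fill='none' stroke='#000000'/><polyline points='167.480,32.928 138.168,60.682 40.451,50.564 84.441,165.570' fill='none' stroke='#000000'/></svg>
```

G21
G90
G0 X60.972 Y44.673
M3 S723
G1 X14.962 Y147.398 F1095
G1 X22.395 Y19.497
G1 X247.206 Y18.826
G1 X31.806 Y157.893
M5
G0 X138.763 Y173.254
M3 S723
G1 X181.566 Y173.254 F1095
G1 X181.566 Y126.935
G1 X138.763 Y126.935
G1 X138.763 Y173.254
M5
G0 X143.605 Y142.315
M3 S723
G1 X156.850 Y142.315 F1095
G1 X156.850 Y70.471
G1 X143.605 Y70.471
G1 X143.605 Y142.315
M5
G0 X88.355 Y13.998
M3 S723
G1 X116.644 Y30.451 F1095
G1 X140.586 Y40.589
G1 X160.181 Y44.411
G1 X175.430 Y41.919
M5
G0 X167.480 Y144.262
M3 S723
G1 X138.168 Y116.508 F1095
G1 X40.451 Y126.626
G1 X84.441 Y11.620
M5
G0 X0.000 Y0.000

viewBox `0 0 269.221 177.190` with mm width/height → 1 unit = 1 mm. Flip: y_m = 177.190 − y_svg.

**Shape 1** — `<path>` open polyline, stroke `#000000` → cut (S723, F1095). Machine vertices: (60.972,44.673) → (14.962,147.398) → (22.395,19.497) → (247.206,18.826) → (31.806,157.893). Open path.

**Shape 2** — `<path>` rectangle, stroke `#000000` → cut (S723, F1095). Machine vertices: (138.763,173.254) → (181.566,173.254) → (181.566,126.935) → (138.763,126.935) → (138.763,173.254). Closed: final G1 returns to the first vertex.

**Shape 3** — `<path>` rectangle, stroke `#000000` → cut (S723, F1095). Machine vertices: (143.605,142.315) → (156.850,142.315) → (156.850,70.471) → (143.605,70.471) → (143.605,142.315). Closed: final G1 returns to the first vertex.

**Shape 4** — `<path>` quadratic bezier, stroke `#000000` → cut (S723, F1095). Control points (SVG): P0=(88.355,163.192), P1=(149.279,123.971), P2=(175.430,135.271); sampled at t=k/4. Machine vertices: (88.355,13.998) → (116.644,30.451) → (140.586,40.589) → (160.181,44.411) → (175.430,41.919). Open path.

**Shape 5** — `<polyline>` open polyline, stroke `#000000` → cut (S723, F1095). Machine vertices: (167.480,144.262) → (138.168,116.508) → (40.451,126.626) → (84.441,11.620). Open path.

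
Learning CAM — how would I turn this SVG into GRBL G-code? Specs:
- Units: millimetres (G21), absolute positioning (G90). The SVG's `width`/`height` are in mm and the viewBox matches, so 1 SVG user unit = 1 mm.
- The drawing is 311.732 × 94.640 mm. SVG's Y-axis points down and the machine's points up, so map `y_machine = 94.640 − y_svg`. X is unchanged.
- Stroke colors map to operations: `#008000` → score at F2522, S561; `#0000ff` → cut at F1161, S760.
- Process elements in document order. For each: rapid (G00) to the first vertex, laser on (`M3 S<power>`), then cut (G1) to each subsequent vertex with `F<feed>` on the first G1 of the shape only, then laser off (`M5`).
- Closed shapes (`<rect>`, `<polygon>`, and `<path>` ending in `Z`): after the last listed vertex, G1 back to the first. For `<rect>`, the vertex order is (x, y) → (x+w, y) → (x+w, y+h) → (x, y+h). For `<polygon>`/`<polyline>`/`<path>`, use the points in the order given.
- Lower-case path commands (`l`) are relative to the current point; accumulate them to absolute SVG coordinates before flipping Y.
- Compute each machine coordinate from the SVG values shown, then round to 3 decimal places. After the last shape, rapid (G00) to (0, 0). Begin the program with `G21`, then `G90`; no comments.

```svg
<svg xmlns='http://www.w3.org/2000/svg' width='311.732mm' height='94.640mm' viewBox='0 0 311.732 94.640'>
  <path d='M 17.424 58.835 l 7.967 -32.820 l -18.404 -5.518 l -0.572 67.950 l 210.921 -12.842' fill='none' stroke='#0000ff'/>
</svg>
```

1 u = 1 mm; y_m = 94.640 − y.

[1] `<path>` open polyline, #0000ff→cut S760 F1161: (17.424,35.805) → (25.391,68.625) → (6.987,74.143) → (6.415,6.193) → (217.336,19.035)

G21
G90
G00 X17.424 Y35.805
M3 S760
G1 X25.391 Y68.625 F1161
G1 X6.987 Y74.143
G1 X6.415 Y6.193
G1 X217.336 Y19.035
M5
G00 X0.000 Y0.000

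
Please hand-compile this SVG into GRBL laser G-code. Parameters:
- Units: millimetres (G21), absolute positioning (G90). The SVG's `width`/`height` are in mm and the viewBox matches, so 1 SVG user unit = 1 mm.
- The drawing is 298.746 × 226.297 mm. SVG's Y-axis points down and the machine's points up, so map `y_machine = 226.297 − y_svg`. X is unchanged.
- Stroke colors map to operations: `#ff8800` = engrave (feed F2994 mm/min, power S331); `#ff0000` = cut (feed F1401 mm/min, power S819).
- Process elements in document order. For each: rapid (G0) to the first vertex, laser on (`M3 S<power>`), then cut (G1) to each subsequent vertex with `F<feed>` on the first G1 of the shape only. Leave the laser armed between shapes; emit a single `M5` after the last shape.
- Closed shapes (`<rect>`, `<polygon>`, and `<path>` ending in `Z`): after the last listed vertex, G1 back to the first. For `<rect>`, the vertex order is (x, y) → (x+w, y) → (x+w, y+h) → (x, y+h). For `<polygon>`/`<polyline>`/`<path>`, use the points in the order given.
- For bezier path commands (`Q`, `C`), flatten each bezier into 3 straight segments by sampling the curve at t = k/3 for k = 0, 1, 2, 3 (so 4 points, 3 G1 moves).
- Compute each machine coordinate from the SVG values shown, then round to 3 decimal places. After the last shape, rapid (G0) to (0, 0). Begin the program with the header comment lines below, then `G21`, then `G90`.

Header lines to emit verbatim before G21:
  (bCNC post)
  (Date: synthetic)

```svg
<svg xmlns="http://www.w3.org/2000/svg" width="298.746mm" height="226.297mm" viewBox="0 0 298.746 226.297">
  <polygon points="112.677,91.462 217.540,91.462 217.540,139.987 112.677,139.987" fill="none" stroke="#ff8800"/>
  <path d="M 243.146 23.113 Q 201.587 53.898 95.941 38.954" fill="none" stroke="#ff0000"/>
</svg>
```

1 u = 1 mm; y_m = 226.297 − y.

[1] `<polygon>` rectangle, #ff8800→engrave S331 F2994: (112.677,134.835) → (217.540,134.835) → (217.540,86.310) → (112.677,86.310) → (112.677,134.835) (closed)

[2] `<path>` quadratic bezier, #ff0000→cut S819 F1401: (243.146,203.184) → (208.319,187.742) → (159.251,182.461) → (95.941,187.343)

(bCNC post)
(Date: synthetic)
G21
G90
G0 X112.677 Y134.835
M3 S331
G1 X217.540 Y134.835 F2994
G1 X217.540 Y86.310
G1 X112.677 Y86.310
G1 X112.677 Y134.835
G0 X243.146 Y203.184
M3 S819
G1 X208.319 Y187.742 F1401
G1 X159.251 Y182.461
G1 X95.941 Y187.343
M5
G0 X0.000 Y0.000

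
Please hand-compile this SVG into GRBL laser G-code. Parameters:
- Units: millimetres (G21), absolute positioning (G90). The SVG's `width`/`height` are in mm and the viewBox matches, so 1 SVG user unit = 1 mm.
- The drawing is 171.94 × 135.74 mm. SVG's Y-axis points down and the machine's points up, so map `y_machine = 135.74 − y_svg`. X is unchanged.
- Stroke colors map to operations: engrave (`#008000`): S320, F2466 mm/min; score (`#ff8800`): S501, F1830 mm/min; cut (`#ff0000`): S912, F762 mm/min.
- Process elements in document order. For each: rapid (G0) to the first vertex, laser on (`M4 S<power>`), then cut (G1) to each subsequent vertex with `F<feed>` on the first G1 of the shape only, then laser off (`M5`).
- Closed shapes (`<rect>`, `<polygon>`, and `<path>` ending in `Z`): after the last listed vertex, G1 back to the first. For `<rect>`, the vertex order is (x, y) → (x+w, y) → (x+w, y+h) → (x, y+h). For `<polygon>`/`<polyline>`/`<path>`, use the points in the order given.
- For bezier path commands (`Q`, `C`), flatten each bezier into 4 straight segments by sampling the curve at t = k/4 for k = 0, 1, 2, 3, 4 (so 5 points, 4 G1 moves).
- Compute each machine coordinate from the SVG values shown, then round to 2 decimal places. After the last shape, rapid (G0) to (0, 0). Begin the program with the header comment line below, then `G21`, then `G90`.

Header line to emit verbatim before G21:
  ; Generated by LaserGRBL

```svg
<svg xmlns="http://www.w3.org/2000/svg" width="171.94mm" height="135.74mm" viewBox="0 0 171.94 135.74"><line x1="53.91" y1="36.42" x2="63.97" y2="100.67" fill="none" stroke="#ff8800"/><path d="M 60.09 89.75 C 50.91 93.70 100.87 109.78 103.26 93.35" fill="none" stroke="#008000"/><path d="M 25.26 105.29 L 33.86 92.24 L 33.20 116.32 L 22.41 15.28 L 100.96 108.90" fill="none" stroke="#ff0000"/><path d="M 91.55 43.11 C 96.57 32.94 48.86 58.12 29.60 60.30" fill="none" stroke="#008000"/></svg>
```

Since the viewBox matches the mm dimensions, user units are millimetres directly. The only transform is the Y-flip y_m = 135.74 − y_svg.

Shape 1 is a line segment drawn with `<line>`. Its stroke #ff8800 means score at S501, F1830. After flipping Y the toolpath is (53.91,99.32) → (63.97,35.07).

Shape 2 is a cubic bezier drawn with `<path>`. Its stroke #008000 means engrave at S320, F2466. After flipping Y the toolpath is (60.09,45.99) → (62.63,41.45) → (77.34,36.55) → (94.22,35.47) → (103.26,42.39).

Shape 3 is a open polyline drawn with `<path>`. Its stroke #ff0000 means cut at S912, F762. After flipping Y the toolpath is (25.26,30.45) → (33.86,43.50) → (33.20,19.42) → (22.41,120.46) → (100.96,26.84).

Shape 4 is a cubic bezier drawn with `<path>`. Its stroke #008000 means engrave at S320, F2466. After flipping Y the toolpath is (91.55,92.63) → (86.70,94.54) → (69.68,88.67) → (48.11,80.48) → (29.60,75.44).

; Generated by LaserGRBL
G21
G90
G0 X53.91 Y99.32
M4 S501
G1 X63.97 Y35.07 F1830
M5
G0 X60.09 Y45.99
M4 S320
G1 X62.63 Y41.45 F2466
G1 X77.34 Y36.55
G1 X94.22 Y35.47
G1 X103.26 Y42.39
M5
G0 X25.26 Y30.45
M4 S912
G1 X33.86 Y43.50 F762
G1 X33.20 Y19.42
G1 X22.41 Y120.46
G1 X100.96 Y26.84
M5
G0 X91.55 Y92.63
M4 S320
G1 X86.70 Y94.54 F2466
G1 X69.68 Y88.67
G1 X48.11 Y80.48
G1 X29.60 Y75.44
M5
G0 X0.00 Y0.00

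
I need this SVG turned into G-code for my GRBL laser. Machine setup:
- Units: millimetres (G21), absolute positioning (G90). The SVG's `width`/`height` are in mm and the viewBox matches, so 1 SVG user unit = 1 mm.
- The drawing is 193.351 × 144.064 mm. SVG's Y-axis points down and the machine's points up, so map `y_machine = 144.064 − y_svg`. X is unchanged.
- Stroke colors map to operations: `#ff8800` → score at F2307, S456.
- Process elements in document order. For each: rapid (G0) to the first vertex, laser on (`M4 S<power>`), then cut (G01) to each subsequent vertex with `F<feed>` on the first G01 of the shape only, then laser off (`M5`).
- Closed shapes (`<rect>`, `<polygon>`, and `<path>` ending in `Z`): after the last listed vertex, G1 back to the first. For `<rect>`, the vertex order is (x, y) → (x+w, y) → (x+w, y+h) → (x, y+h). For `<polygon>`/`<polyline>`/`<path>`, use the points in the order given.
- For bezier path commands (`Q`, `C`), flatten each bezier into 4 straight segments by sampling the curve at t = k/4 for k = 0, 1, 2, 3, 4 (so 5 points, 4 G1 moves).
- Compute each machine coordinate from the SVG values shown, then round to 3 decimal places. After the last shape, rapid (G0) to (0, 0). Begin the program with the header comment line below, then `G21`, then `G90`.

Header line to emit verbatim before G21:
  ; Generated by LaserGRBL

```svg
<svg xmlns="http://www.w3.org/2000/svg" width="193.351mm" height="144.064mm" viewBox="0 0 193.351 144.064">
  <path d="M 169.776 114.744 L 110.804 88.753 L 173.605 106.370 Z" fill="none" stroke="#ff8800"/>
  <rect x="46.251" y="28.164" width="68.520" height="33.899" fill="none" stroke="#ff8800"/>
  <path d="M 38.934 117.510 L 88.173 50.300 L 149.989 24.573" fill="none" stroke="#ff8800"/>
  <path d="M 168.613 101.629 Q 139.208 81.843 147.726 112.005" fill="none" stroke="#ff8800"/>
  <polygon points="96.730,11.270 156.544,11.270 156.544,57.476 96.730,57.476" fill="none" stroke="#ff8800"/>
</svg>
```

; Generated by LaserGRBL
G21
G90
G0 X169.776 Y29.320
M4 S456
G01 X110.804 Y55.311 F2307
G01 X173.605 Y37.694
G01 X169.776 Y29.320
M5
G0 X46.251 Y115.900
M4 S456
G01 X114.771 Y115.900 F2307
G01 X114.771 Y82.001
G01 X46.251 Y82.001
G01 X46.251 Y115.900
M5
G0 X38.934 Y26.554
M4 S456
G01 X88.173 Y93.764 F2307
G01 X149.989 Y119.491
M5
G0 X168.613 Y42.435
M4 S456
G01 X156.281 Y49.206 F2307
G01 X148.689 Y49.734
G01 X145.837 Y44.018
G01 X147.726 Y32.059
M5
G0 X96.730 Y132.794
M4 S456
G01 X156.544 Y132.794 F2307
G01 X156.544 Y86.588
G01 X96.730 Y86.588
G01 X96.730 Y132.794
M5
G0 X0.000 Y0.000

Since the viewBox matches the mm dimensions, user units are millimetres directly. The only transform is the Y-flip y_m = 144.064 − y_svg.

Shape 1 is a closed polygon drawn with `<path>`. Its stroke #ff8800 means score at S456, F2307. After flipping Y the toolpath is (169.776,29.320) → (110.804,55.311) → (173.605,37.694) → (169.776,29.320), returning to the start.

Shape 2 is a rectangle drawn with `<rect>`. Its stroke #ff8800 means score at S456, F2307. After flipping Y the toolpath is (46.251,115.900) → (114.771,115.900) → (114.771,82.001) → (46.251,82.001) → (46.251,115.900), returning to the start.

Shape 3 is a open polyline drawn with `<path>`. Its stroke #ff8800 means score at S456, F2307. After flipping Y the toolpath is (38.934,26.554) → (88.173,93.764) → (149.989,119.491).

Shape 4 is a quadratic bezier drawn with `<path>`. Its stroke #ff8800 means score at S456, F2307. After flipping Y the toolpath is (168.613,42.435) → (156.281,49.206) → (148.689,49.734) → (145.837,44.018) → (147.726,32.059).

Shape 5 is a rectangle drawn with `<polygon>`. Its stroke #ff8800 means score at S456, F2307. After flipping Y the toolpath is (96.730,132.794) → (156.544,132.794) → (156.544,86.588) → (96.730,86.588) → (96.730,132.794), returning to the start.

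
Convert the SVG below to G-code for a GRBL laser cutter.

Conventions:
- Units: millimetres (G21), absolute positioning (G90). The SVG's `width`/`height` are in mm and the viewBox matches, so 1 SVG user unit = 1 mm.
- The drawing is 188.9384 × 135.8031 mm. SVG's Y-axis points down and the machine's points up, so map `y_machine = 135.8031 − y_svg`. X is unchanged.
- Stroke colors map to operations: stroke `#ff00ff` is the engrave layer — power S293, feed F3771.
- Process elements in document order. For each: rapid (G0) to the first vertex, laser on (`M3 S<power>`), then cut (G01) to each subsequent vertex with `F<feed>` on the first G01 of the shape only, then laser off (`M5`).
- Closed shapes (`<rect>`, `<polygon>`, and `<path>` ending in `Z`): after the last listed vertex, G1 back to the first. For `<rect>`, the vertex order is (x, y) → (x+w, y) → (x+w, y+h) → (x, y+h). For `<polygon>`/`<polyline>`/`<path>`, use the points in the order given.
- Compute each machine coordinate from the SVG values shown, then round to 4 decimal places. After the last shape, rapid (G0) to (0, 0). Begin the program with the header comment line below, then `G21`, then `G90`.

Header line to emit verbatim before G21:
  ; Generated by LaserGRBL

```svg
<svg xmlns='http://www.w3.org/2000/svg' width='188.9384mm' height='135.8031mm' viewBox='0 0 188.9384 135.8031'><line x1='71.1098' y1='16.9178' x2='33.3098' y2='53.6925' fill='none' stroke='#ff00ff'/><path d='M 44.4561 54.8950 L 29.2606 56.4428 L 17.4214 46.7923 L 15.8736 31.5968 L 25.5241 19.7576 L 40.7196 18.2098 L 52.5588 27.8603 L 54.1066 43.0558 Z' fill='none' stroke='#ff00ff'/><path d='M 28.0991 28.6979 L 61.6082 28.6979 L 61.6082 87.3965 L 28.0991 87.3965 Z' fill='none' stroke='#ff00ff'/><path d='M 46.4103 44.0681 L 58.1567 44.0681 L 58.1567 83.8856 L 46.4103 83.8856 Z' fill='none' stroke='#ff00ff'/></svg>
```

; Generated by LaserGRBL
G21
G90
G0 X71.1098 Y118.8853
M3 S293
G01 X33.3098 Y82.1106 F3771
M5
G0 X44.4561 Y80.9081
M3 S293
G01 X29.2606 Y79.3603 F3771
G01 X17.4214 Y89.0108
G01 X15.8736 Y104.2063
G01 X25.5241 Y116.0455
G01 X40.7196 Y117.5933
G01 X52.5588 Y107.9428
G01 X54.1066 Y92.7473
G01 X44.4561 Y80.9081
M5
G0 X28.0991 Y107.1052
M3 S293
G01 X61.6082 Y107.1052 F3771
G01 X61.6082 Y48.4066
G01 X28.0991 Y48.4066
G01 X28.0991 Y107.1052
M5
G0 X46.4103 Y91.7350
M3 S293
G01 X58.1567 Y91.7350 F3771
G01 X58.1567 Y51.9175
G01 X46.4103 Y51.9175
G01 X46.4103 Y91.7350
M5
G0 X0.0000 Y0.0000

viewBox `0 0 188.9384 135.8031` with mm width/height → 1 unit = 1 mm. Flip: y_m = 135.8031 − y_svg.

**Shape 1** — `<line>` line segment, stroke `#ff00ff` → engrave (S293, F3771). Machine vertices: (71.1098,118.8853) → (33.3098,82.1106). Open path.

**Shape 2** — `<path>` regular polygon, stroke `#ff00ff` → engrave (S293, F3771). Machine vertices: (44.4561,80.9081) → (29.2606,79.3603) → (17.4214,89.0108) → (15.8736,104.2063) → (25.5241,116.0455) → (40.7196,117.5933) → (52.5588,107.9428) → (54.1066,92.7473) → (44.4561,80.9081). Closed: final G1 returns to the first vertex.

**Shape 3** — `<path>` rectangle, stroke `#ff00ff` → engrave (S293, F3771). Machine vertices: (28.0991,107.1052) → (61.6082,107.1052) → (61.6082,48.4066) → (28.0991,48.4066) → (28.0991,107.1052). Closed: final G1 returns to the first vertex.

**Shape 4** — `<path>` rectangle, stroke `#ff00ff` → engrave (S293, F3771). Machine vertices: (46.4103,91.7350) → (58.1567,91.7350) → (58.1567,51.9175) → (46.4103,51.9175) → (46.4103,91.7350). Closed: final G1 returns to the first vertex.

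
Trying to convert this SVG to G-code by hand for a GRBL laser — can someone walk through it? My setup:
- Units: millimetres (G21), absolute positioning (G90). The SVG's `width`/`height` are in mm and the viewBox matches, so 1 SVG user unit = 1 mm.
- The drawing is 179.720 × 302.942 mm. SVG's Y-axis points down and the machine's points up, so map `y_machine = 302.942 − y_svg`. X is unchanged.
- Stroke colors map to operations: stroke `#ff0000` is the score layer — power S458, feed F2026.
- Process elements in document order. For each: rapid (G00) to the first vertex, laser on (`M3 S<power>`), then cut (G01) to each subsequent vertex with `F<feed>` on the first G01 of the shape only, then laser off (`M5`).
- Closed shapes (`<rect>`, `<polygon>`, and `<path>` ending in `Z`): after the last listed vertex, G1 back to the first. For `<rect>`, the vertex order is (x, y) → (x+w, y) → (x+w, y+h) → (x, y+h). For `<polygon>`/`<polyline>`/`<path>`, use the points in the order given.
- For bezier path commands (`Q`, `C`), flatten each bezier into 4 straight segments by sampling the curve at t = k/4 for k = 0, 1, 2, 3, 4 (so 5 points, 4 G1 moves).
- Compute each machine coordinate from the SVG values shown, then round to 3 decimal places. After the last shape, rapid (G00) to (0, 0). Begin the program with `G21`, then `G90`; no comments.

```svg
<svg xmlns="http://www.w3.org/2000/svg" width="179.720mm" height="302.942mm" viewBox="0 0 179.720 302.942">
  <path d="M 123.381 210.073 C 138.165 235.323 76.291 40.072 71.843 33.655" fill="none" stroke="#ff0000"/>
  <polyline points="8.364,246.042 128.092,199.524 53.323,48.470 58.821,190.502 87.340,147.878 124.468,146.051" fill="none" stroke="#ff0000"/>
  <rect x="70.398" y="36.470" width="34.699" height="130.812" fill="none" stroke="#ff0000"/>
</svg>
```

1 u = 1 mm; y_m = 302.942 − y.

[1] `<path>` cubic bezier, #ff0000→score S458 F2026: (123.381,92.869) → (122.191,108.880) → (104.824,169.203) → (83.851,235.464) → (71.843,269.287)

[2] `<polyline>` open polyline, #ff0000→score S458 F2026: (8.364,56.900) → (128.092,103.418) → (53.323,254.472) → (58.821,112.440) → (87.340,155.064) → (124.468,156.891)

[3] `<rect>` rectangle, #ff0000→score S458 F2026: (70.398,266.472) → (105.097,266.472) → (105.097,135.660) → (70.398,135.660) → (70.398,266.472) (closed)

G21
G90
G00 X123.381 Y92.869
M3 S458
G01 X122.191 Y108.880 F2026
G01 X104.824 Y169.203
G01 X83.851 Y235.464
G01 X71.843 Y269.287
M5
G00 X8.364 Y56.900
M3 S458
G01 X128.092 Y103.418 F2026
G01 X53.323 Y254.472
G01 X58.821 Y112.440
G01 X87.340 Y155.064
G01 X124.468 Y156.891
M5
G00 X70.398 Y266.472
M3 S458
G01 X105.097 Y266.472 F2026
G01 X105.097 Y135.660
G01 X70.398 Y135.660
G01 X70.398 Y266.472
M5
G00 X0.000 Y0.000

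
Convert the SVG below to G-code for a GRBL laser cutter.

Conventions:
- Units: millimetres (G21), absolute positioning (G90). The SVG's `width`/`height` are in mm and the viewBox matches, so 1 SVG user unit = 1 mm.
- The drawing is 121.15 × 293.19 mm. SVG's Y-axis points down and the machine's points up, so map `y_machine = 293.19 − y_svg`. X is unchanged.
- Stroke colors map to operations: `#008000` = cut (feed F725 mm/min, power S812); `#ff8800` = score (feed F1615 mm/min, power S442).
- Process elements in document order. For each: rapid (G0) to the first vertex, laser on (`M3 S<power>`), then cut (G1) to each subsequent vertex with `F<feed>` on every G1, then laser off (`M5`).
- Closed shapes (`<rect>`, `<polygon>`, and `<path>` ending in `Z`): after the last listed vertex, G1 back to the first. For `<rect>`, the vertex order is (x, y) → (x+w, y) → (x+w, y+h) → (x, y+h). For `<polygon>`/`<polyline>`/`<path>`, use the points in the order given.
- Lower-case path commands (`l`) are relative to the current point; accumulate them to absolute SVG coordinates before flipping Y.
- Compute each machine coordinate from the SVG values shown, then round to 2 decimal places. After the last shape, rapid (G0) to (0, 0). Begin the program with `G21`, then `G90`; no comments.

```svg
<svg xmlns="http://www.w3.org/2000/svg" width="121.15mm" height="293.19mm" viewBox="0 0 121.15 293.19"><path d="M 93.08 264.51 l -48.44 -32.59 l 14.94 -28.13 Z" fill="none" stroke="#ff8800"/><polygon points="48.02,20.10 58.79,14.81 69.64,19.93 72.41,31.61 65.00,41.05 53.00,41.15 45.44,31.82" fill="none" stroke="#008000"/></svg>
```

G21
G90
G0 X93.08 Y28.68
M3 S442
G1 X44.64 Y61.27 F1615
G1 X59.58 Y89.40 F1615
G1 X93.08 Y28.68 F1615
M5
G0 X48.02 Y273.09
M3 S812
G1 X58.79 Y278.38 F725
G1 X69.64 Y273.26 F725
G1 X72.41 Y261.58 F725
G1 X65.00 Y252.14 F725
G1 X53.00 Y252.04 F725
G1 X45.44 Y261.37 F725
G1 X48.02 Y273.09 F725
M5
G0 X0.00 Y0.00

viewBox `0 0 121.15 293.19` with mm width/height → 1 unit = 1 mm. Flip: y_m = 293.19 − y_svg.

**Shape 1** — `<path>` closed polygon, stroke `#ff8800` → score (S442, F1615). Machine vertices: (93.08,28.68) → (44.64,61.27) → (59.58,89.40) → (93.08,28.68). Closed: final G1 returns to the first vertex.

**Shape 2** — `<polygon>` regular polygon, stroke `#008000` → cut (S812, F725). Machine vertices: (48.02,273.09) → (58.79,278.38) → (69.64,273.26) → (72.41,261.58) → (65.00,252.14) → (53.00,252.04) → (45.44,261.37) → (48.02,273.09). Closed: final G1 returns to the first vertex.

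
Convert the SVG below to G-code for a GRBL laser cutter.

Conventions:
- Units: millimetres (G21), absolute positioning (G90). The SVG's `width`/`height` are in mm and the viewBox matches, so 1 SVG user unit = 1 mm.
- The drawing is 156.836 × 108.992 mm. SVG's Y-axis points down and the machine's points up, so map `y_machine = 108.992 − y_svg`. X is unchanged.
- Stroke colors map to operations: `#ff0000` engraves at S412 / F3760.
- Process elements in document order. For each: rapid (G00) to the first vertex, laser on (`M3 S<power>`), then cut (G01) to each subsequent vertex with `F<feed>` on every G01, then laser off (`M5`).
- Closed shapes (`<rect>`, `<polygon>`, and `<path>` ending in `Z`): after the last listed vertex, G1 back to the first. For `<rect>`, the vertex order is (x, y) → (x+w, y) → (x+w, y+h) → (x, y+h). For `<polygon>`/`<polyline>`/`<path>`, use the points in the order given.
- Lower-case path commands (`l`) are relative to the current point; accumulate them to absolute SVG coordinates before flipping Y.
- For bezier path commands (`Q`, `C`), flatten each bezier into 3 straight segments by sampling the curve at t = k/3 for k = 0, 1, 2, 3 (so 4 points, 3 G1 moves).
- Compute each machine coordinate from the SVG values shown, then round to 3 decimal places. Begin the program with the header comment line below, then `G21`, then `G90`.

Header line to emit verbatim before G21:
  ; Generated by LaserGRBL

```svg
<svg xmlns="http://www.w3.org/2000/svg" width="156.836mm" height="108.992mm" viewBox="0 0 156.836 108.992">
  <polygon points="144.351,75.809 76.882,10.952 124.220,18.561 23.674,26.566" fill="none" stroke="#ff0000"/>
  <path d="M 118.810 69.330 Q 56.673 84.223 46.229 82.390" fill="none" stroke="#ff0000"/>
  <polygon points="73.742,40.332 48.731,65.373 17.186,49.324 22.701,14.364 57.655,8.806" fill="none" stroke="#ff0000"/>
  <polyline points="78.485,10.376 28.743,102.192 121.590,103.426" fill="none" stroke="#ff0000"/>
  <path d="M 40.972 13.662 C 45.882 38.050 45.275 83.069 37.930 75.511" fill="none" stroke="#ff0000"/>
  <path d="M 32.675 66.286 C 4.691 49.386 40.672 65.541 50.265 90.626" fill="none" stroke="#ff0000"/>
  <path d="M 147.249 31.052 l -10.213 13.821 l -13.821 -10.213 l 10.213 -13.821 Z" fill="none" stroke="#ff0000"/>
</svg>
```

1 u = 1 mm; y_m = 108.992 − y.

[1] `<polygon>` closed polygon, #ff0000→engrave S412 F3760: (144.351,33.183) → (76.882,98.040) → (124.220,90.431) → (23.674,82.426) → (144.351,33.183) (closed)

[2] `<path>` quadratic bezier, #ff0000→engrave S412 F3760: (118.810,39.662) → (83.129,31.592) → (58.935,27.238) → (46.229,26.602)

[3] `<polygon>` regular polygon, #ff0000→engrave S412 F3760: (73.742,68.660) → (48.731,43.619) → (17.186,59.668) → (22.701,94.628) → (57.655,100.186) → (73.742,68.660) (closed)

[4] `<polyline>` open polyline, #ff0000→engrave S412 F3760: (78.485,98.616) → (28.743,6.800) → (121.590,5.566)

[5] `<path>` cubic bezier, #ff0000→engrave S412 F3760: (40.972,95.330) → (43.998,66.776) → (43.074,40.737) → (37.930,33.481)

[6] `<path>` cubic bezier, #ff0000→engrave S412 F3760: (32.675,42.706) → (22.666,49.481) → (35.222,39.581) → (50.265,18.366)

[7] `<path>` regular polygon, #ff0000→engrave S412 F3760: (147.249,77.940) → (137.036,64.119) → (123.215,74.332) → (133.428,88.153) → (147.249,77.940) (closed)

; Generated by LaserGRBL
G21
G90
G00 X144.351 Y33.183
M3 S412
G01 X76.882 Y98.040 F3760
G01 X124.220 Y90.431 F3760
G01 X23.674 Y82.426 F3760
G01 X144.351 Y33.183 F3760
M5
G00 X118.810 Y39.662
M3 S412
G01 X83.129 Y31.592 F3760
G01 X58.935 Y27.238 F3760
G01 X46.229 Y26.602 F3760
M5
G00 X73.742 Y68.660
M3 S412
G01 X48.731 Y43.619 F3760
G01 X17.186 Y59.668 F3760
G01 X22.701 Y94.628 F3760
G01 X57.655 Y100.186 F3760
G01 X73.742 Y68.660 F3760
M5
G00 X78.485 Y98.616
M3 S412
G01 X28.743 Y6.800 F3760
G01 X121.590 Y5.566 F3760
M5
G00 X40.972 Y95.330
M3 S412
G01 X43.998 Y66.776 F3760
G01 X43.074 Y40.737 F3760
G01 X37.930 Y33.481 F3760
M5
G00 X32.675 Y42.706
M3 S412
G01 X22.666 Y49.481 F3760
G01 X35.222 Y39.581 F3760
G01 X50.265 Y18.366 F3760
M5
G00 X147.249 Y77.940
M3 S412
G01 X137.036 Y64.119 F3760
G01 X123.215 Y74.332 F3760
G01 X133.428 Y88.153 F3760
G01 X147.249 Y77.940 F3760
M5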